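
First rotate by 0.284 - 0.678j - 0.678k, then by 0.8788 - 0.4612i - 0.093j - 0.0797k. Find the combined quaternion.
0.1325 - 0.122i - 0.9349j - 0.3058k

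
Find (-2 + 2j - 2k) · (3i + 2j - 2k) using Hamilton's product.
-8 - 6i - 10j - 2k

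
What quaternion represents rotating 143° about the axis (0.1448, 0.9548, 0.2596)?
0.3173 + 0.1373i + 0.9055j + 0.2462k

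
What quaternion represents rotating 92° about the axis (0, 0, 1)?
0.6947 + 0.7193k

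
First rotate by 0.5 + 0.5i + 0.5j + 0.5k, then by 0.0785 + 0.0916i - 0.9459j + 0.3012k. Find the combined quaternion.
0.3158 - 0.5385i - 0.3289j + 0.7086k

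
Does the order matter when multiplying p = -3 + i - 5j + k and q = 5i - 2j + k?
Yes: pq = -16 - 18i + 10j + 20k ≠ -16 - 12i + 2j - 26k = qp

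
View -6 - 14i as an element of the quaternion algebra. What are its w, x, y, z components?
-6 - 14i + 0j + 0k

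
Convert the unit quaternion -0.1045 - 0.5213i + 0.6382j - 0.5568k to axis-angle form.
axis = (-0.5242, 0.6417, -0.5599), θ = 192°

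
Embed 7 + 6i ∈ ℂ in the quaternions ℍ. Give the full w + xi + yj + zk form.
7 + 6i + 0j + 0k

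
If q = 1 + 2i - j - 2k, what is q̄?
1 - 2i + j + 2k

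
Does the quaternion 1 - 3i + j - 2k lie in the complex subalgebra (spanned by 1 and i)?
No. The quaternion 1 - 3i + j - 2k has j-coefficient y = 1 and k-coefficient z = -2, not both zero, so it does not lie in the complex subalgebra spanned by 1 and i.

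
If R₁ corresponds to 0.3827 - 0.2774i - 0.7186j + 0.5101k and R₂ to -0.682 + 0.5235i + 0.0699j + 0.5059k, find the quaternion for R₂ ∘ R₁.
-0.3236 + 0.7887i + 0.1095j - 0.5111k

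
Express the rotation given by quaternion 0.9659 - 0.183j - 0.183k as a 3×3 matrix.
[[0.866, 0.3535, -0.3535], [-0.3535, 0.933, 0.067], [0.3535, 0.067, 0.933]]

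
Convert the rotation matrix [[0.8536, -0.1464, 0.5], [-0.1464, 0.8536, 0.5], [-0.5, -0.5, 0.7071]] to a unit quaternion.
0.9239 - 0.2706i + 0.2706j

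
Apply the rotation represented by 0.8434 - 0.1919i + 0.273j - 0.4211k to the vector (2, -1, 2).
(1.631, -2.014, 1.51)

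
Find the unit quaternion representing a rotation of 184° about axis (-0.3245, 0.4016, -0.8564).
-0.0349 - 0.3243i + 0.4014j - 0.8559k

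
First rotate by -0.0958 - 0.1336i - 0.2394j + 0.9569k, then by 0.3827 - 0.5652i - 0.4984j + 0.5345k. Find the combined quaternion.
-0.743 - 0.3459i + 0.4256j + 0.3837k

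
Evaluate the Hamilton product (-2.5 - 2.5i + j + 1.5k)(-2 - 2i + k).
-1.5 + 11i - 2.5j - 3.5k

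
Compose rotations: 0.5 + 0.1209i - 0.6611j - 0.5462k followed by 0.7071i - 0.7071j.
-0.553 + 0.7398i + 0.0327j - 0.382k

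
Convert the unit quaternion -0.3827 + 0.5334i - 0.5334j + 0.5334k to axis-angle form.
axis = (√3/3, -√3/3, √3/3), θ = 5π/4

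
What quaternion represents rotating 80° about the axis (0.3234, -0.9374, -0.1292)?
0.766 + 0.2079i - 0.6025j - 0.083k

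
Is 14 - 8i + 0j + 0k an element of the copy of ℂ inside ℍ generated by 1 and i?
Yes. The quaternion 14 - 8i has j- and k-coefficients y = z = 0, so it lies in the complex subalgebra spanned by 1 and i.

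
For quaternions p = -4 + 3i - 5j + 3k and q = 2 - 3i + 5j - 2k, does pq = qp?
No: pq = 32 + 13i - 33j + 14k ≠ 32 + 23i - 27j + 14k = qp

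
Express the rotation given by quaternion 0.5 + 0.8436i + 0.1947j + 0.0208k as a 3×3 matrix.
[[0.9233, 0.3077, 0.2298], [0.3493, -0.4242, -0.8355], [-0.1596, 0.8517, -0.4991]]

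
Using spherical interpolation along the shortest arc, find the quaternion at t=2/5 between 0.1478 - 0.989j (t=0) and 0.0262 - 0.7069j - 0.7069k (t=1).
0.1065 - 0.945j - 0.3093k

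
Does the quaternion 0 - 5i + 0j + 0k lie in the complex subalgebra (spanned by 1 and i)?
Yes. The quaternion -5i has j- and k-coefficients y = z = 0, so it lies in the complex subalgebra spanned by 1 and i.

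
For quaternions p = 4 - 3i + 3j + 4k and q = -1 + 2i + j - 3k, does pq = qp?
No: pq = 11 - 2i - 25k ≠ 11 + 24i + 2j - 7k = qp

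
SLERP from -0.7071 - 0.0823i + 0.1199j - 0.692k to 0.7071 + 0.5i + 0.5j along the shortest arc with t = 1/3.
-0.8087 - 0.2603i - 0.1095j - 0.5161k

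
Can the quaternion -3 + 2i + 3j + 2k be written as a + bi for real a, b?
No. The quaternion -3 + 2i + 3j + 2k has j-coefficient y = 3 and k-coefficient z = 2, not both zero, so it does not lie in the complex subalgebra spanned by 1 and i.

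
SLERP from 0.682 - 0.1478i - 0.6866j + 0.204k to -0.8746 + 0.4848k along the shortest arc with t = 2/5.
0.8743 - 0.1004i - 0.4663j - 0.0893k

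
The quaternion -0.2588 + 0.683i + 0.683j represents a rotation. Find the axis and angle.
axis = (√2/2, √2/2, 0), θ = 7π/6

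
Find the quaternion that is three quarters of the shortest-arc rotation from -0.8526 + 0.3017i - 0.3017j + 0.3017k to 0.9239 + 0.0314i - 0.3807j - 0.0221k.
-0.9691 + 0.0595i + 0.2167j + 0.1019k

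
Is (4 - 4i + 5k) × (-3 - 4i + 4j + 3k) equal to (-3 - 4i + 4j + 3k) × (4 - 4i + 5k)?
No: pq = -43 - 24i + 8j - 19k ≠ -43 + 16i + 24j + 13k = qp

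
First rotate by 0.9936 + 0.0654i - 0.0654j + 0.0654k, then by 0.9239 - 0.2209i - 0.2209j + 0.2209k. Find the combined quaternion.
0.9035 - 0.1591i - 0.251j + 0.3088k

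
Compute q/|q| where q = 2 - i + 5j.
0.3651 - 0.1826i + 0.9129j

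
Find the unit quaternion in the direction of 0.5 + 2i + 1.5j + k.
0.1826 + 0.7303i + 0.5477j + 0.3651k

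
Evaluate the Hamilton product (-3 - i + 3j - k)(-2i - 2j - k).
3 + i + 7j + 11k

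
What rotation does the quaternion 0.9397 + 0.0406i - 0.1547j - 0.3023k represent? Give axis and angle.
axis = (0.1187, -0.4523, -0.8839), θ = 40°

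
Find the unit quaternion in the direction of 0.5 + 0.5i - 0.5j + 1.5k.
0.2887 + 0.2887i - 0.2887j + 0.866k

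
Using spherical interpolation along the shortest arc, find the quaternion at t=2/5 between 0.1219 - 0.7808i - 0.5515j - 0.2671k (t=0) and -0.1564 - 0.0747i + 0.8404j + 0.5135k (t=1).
0.1532 - 0.4866i - 0.7539j - 0.414k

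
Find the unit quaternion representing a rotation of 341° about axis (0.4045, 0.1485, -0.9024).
-0.9863 + 0.0668i + 0.0245j - 0.1489k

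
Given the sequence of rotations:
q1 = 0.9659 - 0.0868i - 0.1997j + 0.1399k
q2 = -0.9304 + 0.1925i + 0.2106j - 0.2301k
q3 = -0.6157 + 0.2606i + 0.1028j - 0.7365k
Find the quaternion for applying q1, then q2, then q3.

q2 · q1 = -0.8077 + 0.2502i + 0.3823j - 0.3726k
q3 · q2 · q1 = 0.1184 - 0.1213i - 0.4056j + 0.8982k
0.1184 - 0.1213i - 0.4056j + 0.8982k


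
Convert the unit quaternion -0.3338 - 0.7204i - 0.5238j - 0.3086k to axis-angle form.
axis = (-0.7642, -0.5557, -0.3274), θ = 219°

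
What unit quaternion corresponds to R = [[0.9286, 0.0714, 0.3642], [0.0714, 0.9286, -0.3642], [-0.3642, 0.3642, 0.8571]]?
0.9636 + 0.189i + 0.189j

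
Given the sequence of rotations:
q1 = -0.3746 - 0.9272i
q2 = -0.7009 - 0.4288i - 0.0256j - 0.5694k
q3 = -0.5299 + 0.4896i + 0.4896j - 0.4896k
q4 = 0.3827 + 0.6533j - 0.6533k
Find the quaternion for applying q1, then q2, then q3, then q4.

q2 · q1 = -0.135 + 0.8105i + 0.5375j + 0.1896k
q3 · q2 · q1 = -0.4956 - 0.1396i - 0.8406j - 0.168k
q4 · q3 · q2 · q1 = 0.2497 - 0.7123i - 0.5543j + 0.3507k
0.2497 - 0.7123i - 0.5543j + 0.3507k


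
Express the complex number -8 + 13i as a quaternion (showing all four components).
-8 + 13i + 0j + 0k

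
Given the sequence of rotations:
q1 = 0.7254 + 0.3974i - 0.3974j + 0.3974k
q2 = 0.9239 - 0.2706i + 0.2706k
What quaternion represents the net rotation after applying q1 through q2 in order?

q2 · q1 = 0.6702 + 0.2784i - 0.1521j + 0.671k
0.6702 + 0.2784i - 0.1521j + 0.671k


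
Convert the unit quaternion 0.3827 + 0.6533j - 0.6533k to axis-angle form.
axis = (0, √2/2, -√2/2), θ = 3π/4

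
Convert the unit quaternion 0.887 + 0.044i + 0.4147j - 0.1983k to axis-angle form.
axis = (0.0953, 0.8981, -0.4294), θ = 55°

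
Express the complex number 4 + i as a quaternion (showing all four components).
4 + i + 0j + 0k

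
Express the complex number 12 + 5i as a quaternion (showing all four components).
12 + 5i + 0j + 0k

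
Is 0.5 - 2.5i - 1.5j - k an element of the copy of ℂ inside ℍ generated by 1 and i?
No. The quaternion 0.5 - 2.5i - 1.5j - k has j-coefficient y = -1.5 and k-coefficient z = -1, not both zero, so it does not lie in the complex subalgebra spanned by 1 and i.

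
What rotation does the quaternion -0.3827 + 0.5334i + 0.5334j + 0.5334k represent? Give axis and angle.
axis = (√3/3, √3/3, √3/3), θ = 5π/4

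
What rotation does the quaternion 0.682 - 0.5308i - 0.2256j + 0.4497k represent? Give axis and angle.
axis = (-0.7258, -0.3085, 0.6149), θ = 94°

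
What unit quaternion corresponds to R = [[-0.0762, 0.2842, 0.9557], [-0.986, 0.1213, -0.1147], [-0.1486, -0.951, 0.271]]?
0.5736 - 0.3645i + 0.4813j - 0.5536k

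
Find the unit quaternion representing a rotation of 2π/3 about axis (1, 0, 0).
0.5 + 0.866i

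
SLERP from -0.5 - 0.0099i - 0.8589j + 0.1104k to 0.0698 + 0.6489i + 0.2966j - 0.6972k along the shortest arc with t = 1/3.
-0.4127 - 0.2775i - 0.7825j + 0.3747k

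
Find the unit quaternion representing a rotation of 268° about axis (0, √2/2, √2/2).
-0.6947 + 0.5087j + 0.5087k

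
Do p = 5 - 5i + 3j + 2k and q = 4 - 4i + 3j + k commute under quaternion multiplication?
No: pq = -11 - 43i + 24j + 10k ≠ -11 - 37i + 30j + 16k = qp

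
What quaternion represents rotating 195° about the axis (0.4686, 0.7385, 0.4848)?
-0.1305 + 0.4646i + 0.7322j + 0.4807k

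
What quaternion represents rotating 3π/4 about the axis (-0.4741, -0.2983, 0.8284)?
0.3827 - 0.438i - 0.2756j + 0.7653k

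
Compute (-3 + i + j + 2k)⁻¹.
-0.2 - 0.0667i - 0.0667j - 0.1333k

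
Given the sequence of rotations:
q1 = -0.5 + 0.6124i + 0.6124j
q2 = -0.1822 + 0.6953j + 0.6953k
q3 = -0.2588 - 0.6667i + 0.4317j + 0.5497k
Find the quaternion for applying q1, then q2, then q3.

q2 · q1 = -0.3347 - 0.5374i - 0.0334j - 0.7735k
q3 · q2 · q1 = 0.1679 + 0.0467i - 0.9469j + 0.2705k
0.1679 + 0.0467i - 0.9469j + 0.2705k


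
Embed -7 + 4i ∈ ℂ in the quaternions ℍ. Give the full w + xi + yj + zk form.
-7 + 4i + 0j + 0k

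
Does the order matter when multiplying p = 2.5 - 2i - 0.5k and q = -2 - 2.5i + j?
Yes: pq = -10 - 1.75i + 3.75j - k ≠ -10 - 2.75i + 1.25j + 3k = qp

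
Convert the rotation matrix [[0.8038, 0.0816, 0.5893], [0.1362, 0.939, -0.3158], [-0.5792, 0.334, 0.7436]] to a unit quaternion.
0.9336 + 0.174i + 0.3129j + 0.0146k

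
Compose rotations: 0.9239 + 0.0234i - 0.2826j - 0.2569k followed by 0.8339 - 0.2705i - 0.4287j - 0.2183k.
0.5995 - 0.182i - 0.7063j - 0.3294k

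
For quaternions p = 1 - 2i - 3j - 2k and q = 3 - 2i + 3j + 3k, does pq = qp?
No: pq = 14 - 11i + 4j - 15k ≠ 14 - 5i - 16j + 9k = qp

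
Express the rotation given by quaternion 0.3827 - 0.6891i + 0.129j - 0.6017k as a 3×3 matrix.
[[0.2426, 0.2828, 0.928], [-0.6383, -0.6738, 0.3722], [0.7305, -0.6827, 0.017]]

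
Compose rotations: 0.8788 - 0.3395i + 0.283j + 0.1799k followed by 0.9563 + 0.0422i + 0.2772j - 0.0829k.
0.7912 - 0.2142i + 0.5348j + 0.2052k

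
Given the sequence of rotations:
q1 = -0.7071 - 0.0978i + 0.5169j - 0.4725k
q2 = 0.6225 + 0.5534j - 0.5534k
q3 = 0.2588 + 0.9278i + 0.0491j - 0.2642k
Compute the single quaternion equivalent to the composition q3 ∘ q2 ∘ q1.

q2 · q1 = -0.9877 - 0.0363i - 0.0154j + 0.1513k
q3 · q2 · q1 = -0.1812 - 0.9224i - 0.1833j + 0.2876k
-0.1812 - 0.9224i - 0.1833j + 0.2876k


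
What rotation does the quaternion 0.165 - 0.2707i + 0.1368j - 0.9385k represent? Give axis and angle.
axis = (-0.2745, 0.1387, -0.9515), θ = 161°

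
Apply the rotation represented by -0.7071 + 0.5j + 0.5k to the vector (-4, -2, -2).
(0, 0.828, -4.828)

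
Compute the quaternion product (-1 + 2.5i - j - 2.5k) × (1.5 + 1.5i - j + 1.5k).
-2.5 - 1.75i - 8j - 6.25k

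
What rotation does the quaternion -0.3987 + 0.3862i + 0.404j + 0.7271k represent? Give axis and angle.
axis = (0.4211, 0.4405, 0.7928), θ = 227°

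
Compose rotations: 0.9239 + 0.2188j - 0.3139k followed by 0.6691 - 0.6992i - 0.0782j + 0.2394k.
0.7104 - 0.6738i - 0.1453j - 0.1418k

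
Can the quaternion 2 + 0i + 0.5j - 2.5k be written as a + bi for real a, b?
No. The quaternion 2 + 0.5j - 2.5k has j-coefficient y = 0.5 and k-coefficient z = -2.5, not both zero, so it does not lie in the complex subalgebra spanned by 1 and i.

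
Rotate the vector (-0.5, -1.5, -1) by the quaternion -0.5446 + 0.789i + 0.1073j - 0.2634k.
(0.29, -0.455, 1.791)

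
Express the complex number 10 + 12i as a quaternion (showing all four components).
10 + 12i + 0j + 0k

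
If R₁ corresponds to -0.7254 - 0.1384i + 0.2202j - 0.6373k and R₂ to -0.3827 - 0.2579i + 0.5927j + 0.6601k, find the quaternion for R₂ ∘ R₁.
0.5321 - 0.283i - 0.7699j - 0.2097k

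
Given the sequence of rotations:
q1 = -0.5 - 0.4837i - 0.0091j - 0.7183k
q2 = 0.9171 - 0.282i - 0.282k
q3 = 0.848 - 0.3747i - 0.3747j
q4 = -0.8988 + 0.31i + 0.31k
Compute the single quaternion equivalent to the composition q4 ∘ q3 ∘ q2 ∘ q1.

q2 · q1 = -0.7975 - 0.3052i - 0.0745j - 0.5152k
q3 · q2 · q1 = -0.8186 + 0.2331i + 0.0426j - 0.5233k
q4 · q3 · q2 · q1 = 0.8257 - 0.4765i + 0.1962j + 0.2298k
0.8257 - 0.4765i + 0.1962j + 0.2298k


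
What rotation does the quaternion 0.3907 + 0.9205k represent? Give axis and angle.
axis = (0, 0, 1), θ = 134°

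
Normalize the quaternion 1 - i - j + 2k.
0.378 - 0.378i - 0.378j + 0.7559k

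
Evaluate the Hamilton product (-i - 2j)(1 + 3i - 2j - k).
-1 + i - 3j + 8k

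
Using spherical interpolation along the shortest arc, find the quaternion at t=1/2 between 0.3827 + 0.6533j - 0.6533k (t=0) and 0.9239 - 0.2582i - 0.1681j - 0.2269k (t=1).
0.7831 - 0.1547i + 0.2908j - 0.5275k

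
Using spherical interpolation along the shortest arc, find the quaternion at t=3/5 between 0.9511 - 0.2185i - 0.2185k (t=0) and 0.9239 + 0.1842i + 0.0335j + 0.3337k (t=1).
0.9926 + 0.0229i + 0.0212j + 0.1175k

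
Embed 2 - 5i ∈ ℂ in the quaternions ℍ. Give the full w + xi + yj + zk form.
2 - 5i + 0j + 0k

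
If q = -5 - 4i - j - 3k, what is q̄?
-5 + 4i + j + 3k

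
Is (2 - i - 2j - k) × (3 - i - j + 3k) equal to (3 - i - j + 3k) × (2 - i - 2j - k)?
No: pq = 6 - 12i - 4j + 2k ≠ 6 + 2i - 12j + 4k = qp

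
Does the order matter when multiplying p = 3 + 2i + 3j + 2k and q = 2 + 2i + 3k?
Yes: pq = -4 + 19i + 4j + 7k ≠ -4 + i + 8j + 19k = qp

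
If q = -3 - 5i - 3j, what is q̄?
-3 + 5i + 3j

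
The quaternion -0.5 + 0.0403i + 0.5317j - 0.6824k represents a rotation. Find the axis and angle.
axis = (0.0465, 0.614, -0.788), θ = 4π/3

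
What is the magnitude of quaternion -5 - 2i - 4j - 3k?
√54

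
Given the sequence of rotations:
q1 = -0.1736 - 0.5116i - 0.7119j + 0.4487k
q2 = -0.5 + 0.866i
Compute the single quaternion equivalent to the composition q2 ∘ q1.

q2 · q1 = 0.5298 + 0.1055i - 0.0326j - 0.8409k
0.5298 + 0.1055i - 0.0326j - 0.8409k


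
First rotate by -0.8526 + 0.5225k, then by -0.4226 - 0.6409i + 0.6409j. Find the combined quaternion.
0.3603 + 0.8813i - 0.2116j - 0.2208k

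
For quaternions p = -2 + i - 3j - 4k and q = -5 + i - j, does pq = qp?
No: pq = 6 - 11i + 13j + 22k ≠ 6 - 3i + 21j + 18k = qp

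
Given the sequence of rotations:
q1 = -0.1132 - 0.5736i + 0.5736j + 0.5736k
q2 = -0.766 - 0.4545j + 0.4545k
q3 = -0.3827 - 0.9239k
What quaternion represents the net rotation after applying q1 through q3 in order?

q2 · q1 = 0.0867 - 0.082i - 0.6486j - 0.7515k
q3 · q2 · q1 = -0.7275 - 0.5679i + 0.324j + 0.2075k
-0.7275 - 0.5679i + 0.324j + 0.2075k


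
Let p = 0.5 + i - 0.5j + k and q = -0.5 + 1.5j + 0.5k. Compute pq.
-2.25i + 0.5j + 1.25k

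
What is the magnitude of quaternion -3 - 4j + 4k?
√41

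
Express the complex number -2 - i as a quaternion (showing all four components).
-2 - i + 0j + 0k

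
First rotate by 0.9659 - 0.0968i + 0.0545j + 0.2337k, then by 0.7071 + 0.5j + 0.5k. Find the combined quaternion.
0.5389 + 0.0212i + 0.4731j + 0.6966k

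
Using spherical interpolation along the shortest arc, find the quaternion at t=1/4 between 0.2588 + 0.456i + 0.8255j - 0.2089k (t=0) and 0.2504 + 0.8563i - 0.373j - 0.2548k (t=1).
0.3118 + 0.6915i + 0.5932j - 0.2697k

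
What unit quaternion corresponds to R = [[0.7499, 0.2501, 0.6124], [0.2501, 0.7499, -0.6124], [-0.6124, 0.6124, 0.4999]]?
0.866 + 0.3536i + 0.3536j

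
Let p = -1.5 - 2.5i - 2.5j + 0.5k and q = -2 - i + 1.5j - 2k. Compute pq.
5.25 + 10.75i - 2.75j - 4.25k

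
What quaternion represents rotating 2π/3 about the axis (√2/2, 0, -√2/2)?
0.5 + 0.6124i - 0.6124k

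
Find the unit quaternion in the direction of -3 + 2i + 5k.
-0.4867 + 0.3244i + 0.8111k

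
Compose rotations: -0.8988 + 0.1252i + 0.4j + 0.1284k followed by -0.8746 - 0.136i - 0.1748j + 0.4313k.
0.8177 - 0.1822i - 0.1213j - 0.5325k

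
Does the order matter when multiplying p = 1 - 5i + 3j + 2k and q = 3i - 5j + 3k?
Yes: pq = 24 + 22i + 16j + 19k ≠ 24 - 16i - 26j - 13k = qp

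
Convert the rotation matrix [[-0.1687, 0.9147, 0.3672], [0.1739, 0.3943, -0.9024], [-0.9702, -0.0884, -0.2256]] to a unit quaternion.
0.5 + 0.407i + 0.6687j - 0.3704k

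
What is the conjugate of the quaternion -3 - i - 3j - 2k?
-3 + i + 3j + 2k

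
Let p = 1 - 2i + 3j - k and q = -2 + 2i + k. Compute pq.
3 + 9i - 6j - 3k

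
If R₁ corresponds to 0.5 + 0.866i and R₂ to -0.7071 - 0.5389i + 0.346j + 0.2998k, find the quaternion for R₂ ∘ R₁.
0.1131 - 0.8818i + 0.4326j - 0.1497k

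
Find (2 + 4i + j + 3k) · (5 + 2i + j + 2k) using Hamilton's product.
-5 + 23i + 5j + 21k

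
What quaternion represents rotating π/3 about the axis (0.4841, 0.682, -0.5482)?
0.866 + 0.242i + 0.341j - 0.2741k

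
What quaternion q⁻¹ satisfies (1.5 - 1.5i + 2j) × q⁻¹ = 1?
0.1765 + 0.1765i - 0.2353j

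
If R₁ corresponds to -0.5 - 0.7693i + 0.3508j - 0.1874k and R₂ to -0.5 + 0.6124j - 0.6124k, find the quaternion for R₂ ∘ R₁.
-0.0796 + 0.4847i - 0.0105j + 0.871k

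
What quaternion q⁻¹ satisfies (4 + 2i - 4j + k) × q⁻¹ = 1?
0.1081 - 0.0541i + 0.1081j - 0.027k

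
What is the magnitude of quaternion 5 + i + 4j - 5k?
√67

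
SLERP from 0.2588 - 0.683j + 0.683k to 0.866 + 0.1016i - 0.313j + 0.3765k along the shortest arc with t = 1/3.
0.5018 + 0.0373i - 0.5993j + 0.6226k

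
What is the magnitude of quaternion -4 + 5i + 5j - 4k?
√82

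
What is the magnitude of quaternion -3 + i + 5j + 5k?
√60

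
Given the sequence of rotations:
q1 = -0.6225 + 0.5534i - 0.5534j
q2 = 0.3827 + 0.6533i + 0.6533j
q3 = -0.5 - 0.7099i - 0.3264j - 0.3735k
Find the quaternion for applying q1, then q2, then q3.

q2 · q1 = -0.2382 - 0.1949i - 0.6185j - 0.7231k
q3 · q2 · q1 = -0.4912 + 0.2716i - 0.0535j + 0.826k
-0.4912 + 0.2716i - 0.0535j + 0.826k


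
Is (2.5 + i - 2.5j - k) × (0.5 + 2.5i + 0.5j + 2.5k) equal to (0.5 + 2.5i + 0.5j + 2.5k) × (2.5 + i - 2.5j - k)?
No: pq = 2.5 + i - 5j + 12.5k ≠ 2.5 + 12.5i + 5j - k = qp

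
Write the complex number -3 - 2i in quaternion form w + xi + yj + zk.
-3 - 2i + 0j + 0k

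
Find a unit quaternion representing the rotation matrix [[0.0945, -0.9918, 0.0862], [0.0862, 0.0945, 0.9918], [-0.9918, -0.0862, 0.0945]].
0.5665 - 0.4758i + 0.4758j + 0.4758k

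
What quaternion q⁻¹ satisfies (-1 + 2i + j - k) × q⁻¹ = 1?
-0.1429 - 0.2857i - 0.1429j + 0.1429k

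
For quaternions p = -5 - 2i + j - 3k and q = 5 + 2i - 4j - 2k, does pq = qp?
No: pq = -23 - 34i + 15j + k ≠ -23 - 6i + 35j - 11k = qp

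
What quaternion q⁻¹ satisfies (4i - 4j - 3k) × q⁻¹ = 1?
-0.0976i + 0.0976j + 0.0732k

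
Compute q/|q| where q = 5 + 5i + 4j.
0.6155 + 0.6155i + 0.4924j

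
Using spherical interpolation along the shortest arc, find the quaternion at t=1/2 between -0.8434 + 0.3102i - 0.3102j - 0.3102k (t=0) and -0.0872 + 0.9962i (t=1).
-0.5596 + 0.7856i - 0.1865j - 0.1865k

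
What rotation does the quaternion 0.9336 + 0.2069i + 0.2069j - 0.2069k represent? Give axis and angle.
axis = (√3/3, √3/3, -√3/3), θ = 42°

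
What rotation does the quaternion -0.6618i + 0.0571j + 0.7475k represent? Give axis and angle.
axis = (-0.6618, 0.0571, 0.7475), θ = π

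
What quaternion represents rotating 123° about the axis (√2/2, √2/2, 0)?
0.4772 + 0.6214i + 0.6214j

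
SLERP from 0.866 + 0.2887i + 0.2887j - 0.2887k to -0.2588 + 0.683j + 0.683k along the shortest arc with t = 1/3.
0.8092 + 0.2314i - 0.0723j - 0.5351k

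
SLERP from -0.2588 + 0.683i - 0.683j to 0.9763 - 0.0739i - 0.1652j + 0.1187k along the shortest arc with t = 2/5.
-0.7154 + 0.5517i - 0.4241j - 0.0634k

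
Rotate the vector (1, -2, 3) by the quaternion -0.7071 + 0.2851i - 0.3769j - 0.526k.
(2.779, 2.36, 0.84)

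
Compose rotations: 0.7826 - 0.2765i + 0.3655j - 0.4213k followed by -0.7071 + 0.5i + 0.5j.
-0.5979 + 0.3762i + 0.3435j + 0.6189k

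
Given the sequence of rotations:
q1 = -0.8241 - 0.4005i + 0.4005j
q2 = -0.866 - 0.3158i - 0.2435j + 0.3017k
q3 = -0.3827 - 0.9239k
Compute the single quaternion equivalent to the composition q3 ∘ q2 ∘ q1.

q2 · q1 = 0.6847 + 0.4863i - 0.267j - 0.4726k
q3 · q2 · q1 = -0.6987 - 0.4328i - 0.3471j - 0.4517k
-0.6987 - 0.4328i - 0.3471j - 0.4517k


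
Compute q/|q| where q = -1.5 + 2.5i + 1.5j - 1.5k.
-0.416 + 0.6934i + 0.416j - 0.416k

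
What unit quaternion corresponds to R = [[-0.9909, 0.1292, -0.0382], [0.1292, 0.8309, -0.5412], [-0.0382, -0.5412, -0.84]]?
0.0675i + 0.9568j - 0.2828k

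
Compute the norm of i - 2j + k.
√6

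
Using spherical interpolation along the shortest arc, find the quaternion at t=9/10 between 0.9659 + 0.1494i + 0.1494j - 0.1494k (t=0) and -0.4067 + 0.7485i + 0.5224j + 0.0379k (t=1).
0.5251 - 0.6992i - 0.4817j - 0.0572k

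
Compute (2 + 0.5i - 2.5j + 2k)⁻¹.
0.1379 - 0.0345i + 0.1724j - 0.1379k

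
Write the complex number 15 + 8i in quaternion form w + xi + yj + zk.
15 + 8i + 0j + 0k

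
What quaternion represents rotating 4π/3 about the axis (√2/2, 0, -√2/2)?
-0.5 + 0.6124i - 0.6124k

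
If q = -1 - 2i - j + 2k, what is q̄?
-1 + 2i + j - 2k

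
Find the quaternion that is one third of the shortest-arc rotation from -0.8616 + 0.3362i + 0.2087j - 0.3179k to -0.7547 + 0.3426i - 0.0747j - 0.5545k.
-0.8397 + 0.3441i + 0.1156j - 0.4039k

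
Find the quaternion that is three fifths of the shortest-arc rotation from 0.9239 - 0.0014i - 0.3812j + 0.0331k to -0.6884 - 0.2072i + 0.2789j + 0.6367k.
0.8424 + 0.132i - 0.3443j - 0.393k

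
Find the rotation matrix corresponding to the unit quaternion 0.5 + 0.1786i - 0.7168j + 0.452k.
[[-0.4362, -0.708, -0.5553], [0.196, 0.5276, -0.8266], [0.8783, -0.4694, -0.0914]]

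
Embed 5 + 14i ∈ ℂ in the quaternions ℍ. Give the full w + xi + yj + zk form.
5 + 14i + 0j + 0k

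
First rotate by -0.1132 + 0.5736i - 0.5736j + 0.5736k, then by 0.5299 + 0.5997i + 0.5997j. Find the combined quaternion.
-0.06 + 0.5801i - 0.7158j - 0.384k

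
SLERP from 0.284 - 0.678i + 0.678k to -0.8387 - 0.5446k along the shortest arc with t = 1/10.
0.3597 - 0.6276i + 0.6905k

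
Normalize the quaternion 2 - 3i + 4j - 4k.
0.2981 - 0.4472i + 0.5963j - 0.5963k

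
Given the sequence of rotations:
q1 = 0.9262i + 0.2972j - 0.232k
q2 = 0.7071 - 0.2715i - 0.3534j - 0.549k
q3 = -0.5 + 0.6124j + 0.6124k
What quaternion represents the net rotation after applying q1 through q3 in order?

q2 · q1 = 0.2291 + 0.9001i - 0.3613j + 0.0826k
q3 · q2 · q1 = 0.0561 - 0.1782i + 0.8722j - 0.4522k
0.0561 - 0.1782i + 0.8722j - 0.4522k


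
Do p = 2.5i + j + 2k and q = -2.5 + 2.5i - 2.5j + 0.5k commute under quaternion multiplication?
No: pq = -4.75 - 0.75i + 1.25j - 13.75k ≠ -4.75 - 11.75i - 6.25j + 3.75k = qp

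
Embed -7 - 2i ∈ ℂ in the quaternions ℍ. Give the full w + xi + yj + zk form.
-7 - 2i + 0j + 0k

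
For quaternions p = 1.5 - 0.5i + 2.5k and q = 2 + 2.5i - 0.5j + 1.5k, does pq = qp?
No: pq = 0.5 + 4i + 6.25j + 7.5k ≠ 0.5 + 1.5i - 7.75j + 7k = qp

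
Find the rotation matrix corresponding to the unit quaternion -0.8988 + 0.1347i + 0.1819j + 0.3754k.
[[0.652, 0.7238, -0.2259], [-0.6258, 0.6819, 0.3787], [0.4281, -0.1056, 0.8975]]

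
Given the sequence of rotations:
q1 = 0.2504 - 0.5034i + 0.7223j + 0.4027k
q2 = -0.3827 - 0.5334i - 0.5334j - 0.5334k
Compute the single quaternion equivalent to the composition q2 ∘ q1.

q2 · q1 = 0.2357 + 0.2296i + 0.0733j - 0.9415k
0.2357 + 0.2296i + 0.0733j - 0.9415k


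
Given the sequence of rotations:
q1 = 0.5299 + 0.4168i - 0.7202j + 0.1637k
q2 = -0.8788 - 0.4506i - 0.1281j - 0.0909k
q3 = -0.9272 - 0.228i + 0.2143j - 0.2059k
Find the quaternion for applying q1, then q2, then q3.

q2 · q1 = -0.3552 - 0.6915i + 0.6009j + 0.1859k
q3 · q2 · q1 = 0.0812 + 0.8857i - 0.4485j - 0.088k
0.0812 + 0.8857i - 0.4485j - 0.088k


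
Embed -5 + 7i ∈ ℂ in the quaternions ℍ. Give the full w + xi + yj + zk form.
-5 + 7i + 0j + 0k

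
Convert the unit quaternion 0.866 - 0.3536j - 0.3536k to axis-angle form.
axis = (0, -√2/2, -√2/2), θ = π/3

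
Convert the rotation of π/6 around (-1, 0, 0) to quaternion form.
0.9659 - 0.2588i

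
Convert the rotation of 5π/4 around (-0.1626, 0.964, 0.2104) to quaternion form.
-0.3827 - 0.1502i + 0.8906j + 0.1944k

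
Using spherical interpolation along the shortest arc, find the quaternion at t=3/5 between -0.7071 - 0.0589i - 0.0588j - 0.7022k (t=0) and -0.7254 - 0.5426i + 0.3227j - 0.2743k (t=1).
-0.7723 - 0.373i + 0.181j - 0.4813k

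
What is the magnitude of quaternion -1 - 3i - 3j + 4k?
√35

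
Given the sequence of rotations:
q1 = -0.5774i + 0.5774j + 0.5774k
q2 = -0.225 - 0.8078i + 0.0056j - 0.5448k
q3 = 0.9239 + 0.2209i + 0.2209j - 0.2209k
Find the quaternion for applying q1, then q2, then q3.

q2 · q1 = -0.1551 + 0.4477i + 0.6511j - 0.5931k
q3 · q2 · q1 = -0.517 + 0.3922i + 0.5994j - 0.4688k
-0.517 + 0.3922i + 0.5994j - 0.4688k


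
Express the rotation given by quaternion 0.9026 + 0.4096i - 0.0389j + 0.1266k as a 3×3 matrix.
[[0.9649, -0.2604, 0.0335], [0.1967, 0.6324, -0.7493], [0.1739, 0.7296, 0.6614]]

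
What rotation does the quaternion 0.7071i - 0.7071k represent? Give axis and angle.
axis = (√2/2, 0, -√2/2), θ = π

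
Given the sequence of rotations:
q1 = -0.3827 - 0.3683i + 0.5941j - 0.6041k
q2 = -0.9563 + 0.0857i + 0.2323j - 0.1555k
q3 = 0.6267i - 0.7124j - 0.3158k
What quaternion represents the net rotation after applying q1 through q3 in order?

q2 · q1 = 0.1656 + 0.2715i - 0.548j + 0.7737k
q3 · q2 · q1 = -0.3162 - 0.6205i - 0.6886j - 0.2023k
-0.3162 - 0.6205i - 0.6886j - 0.2023k


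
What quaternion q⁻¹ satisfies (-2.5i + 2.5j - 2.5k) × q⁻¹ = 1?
0.1333i - 0.1333j + 0.1333k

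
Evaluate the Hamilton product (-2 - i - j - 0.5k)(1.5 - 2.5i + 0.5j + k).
-4.5 + 2.75i - 0.25j - 5.75k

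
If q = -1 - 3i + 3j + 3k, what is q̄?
-1 + 3i - 3j - 3k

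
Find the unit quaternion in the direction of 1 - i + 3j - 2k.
0.2582 - 0.2582i + 0.7746j - 0.5164k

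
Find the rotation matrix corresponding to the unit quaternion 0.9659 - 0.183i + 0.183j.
[[0.933, -0.067, 0.3535], [-0.067, 0.933, 0.3535], [-0.3535, -0.3535, 0.866]]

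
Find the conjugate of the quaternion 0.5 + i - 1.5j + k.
0.5 - i + 1.5j - k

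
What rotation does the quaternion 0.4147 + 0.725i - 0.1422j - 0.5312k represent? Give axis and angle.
axis = (0.7967, -0.1563, -0.5838), θ = 131°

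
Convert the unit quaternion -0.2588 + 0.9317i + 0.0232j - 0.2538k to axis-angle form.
axis = (0.9646, 0.024, -0.2628), θ = 7π/6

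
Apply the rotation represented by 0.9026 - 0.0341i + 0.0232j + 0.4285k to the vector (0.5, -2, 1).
(1.879, -0.793, 1.044)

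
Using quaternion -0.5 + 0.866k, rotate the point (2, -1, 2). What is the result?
(-1.866, -1.232, 2)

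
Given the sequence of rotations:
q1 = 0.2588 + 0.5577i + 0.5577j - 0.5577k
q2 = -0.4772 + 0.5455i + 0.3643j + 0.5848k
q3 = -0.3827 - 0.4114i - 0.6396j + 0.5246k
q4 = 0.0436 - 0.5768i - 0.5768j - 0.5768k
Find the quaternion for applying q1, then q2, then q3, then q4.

q2 · q1 = -0.3048 - 0.6543i + 0.4585j + 0.5185k
q3 · q2 · q1 = -0.1313 - 0.1964i - 0.1105j - 0.9654k
q4 · q3 · q2 · q1 = -0.7396 + 0.5603i - 0.3726j - 0.0159k
-0.7396 + 0.5603i - 0.3726j - 0.0159k


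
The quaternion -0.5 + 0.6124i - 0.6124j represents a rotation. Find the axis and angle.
axis = (√2/2, -√2/2, 0), θ = 4π/3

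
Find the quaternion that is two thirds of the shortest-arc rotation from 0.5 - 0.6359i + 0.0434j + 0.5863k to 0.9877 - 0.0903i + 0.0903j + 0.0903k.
0.9037 - 0.3064i + 0.0817j + 0.2876k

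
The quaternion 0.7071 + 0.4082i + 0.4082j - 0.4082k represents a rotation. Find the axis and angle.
axis = (√3/3, √3/3, -√3/3), θ = π/2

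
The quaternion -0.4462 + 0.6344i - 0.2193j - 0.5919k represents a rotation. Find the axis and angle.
axis = (0.7089, -0.245, -0.6614), θ = 233°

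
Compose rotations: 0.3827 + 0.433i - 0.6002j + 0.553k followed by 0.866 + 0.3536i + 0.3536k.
-0.0172 + 0.7225i - 0.5622j + 0.402k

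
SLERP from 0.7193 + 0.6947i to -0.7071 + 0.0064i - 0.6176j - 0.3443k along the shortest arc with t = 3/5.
0.8167 + 0.3214i + 0.4187j + 0.2334k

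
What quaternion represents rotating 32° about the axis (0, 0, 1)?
0.9613 + 0.2756k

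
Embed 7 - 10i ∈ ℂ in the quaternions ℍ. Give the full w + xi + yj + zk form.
7 - 10i + 0j + 0k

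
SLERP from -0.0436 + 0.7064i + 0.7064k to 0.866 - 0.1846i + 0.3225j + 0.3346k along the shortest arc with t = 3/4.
0.7679 + 0.0927i + 0.2919j + 0.5626k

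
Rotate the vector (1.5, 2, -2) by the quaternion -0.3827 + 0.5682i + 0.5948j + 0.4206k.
(1.858, -1.339, 2.237)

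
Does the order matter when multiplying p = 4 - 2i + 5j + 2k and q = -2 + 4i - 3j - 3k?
Yes: pq = 21 + 11i - 20j - 30k ≠ 21 + 29i - 24j - 2k = qp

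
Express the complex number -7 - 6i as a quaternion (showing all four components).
-7 - 6i + 0j + 0k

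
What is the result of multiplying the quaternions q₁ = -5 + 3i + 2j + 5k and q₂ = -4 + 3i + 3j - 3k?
20 - 48i + j - 2k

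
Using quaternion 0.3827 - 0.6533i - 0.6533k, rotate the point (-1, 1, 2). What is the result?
(2.061, 0.793, -1.061)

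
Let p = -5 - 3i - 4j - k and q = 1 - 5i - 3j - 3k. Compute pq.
-35 + 31i + 7j + 3k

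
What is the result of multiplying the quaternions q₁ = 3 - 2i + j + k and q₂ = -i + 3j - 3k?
-2 - 9i + 2j - 14k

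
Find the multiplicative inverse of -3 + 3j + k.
-0.1579 - 0.1579j - 0.0526k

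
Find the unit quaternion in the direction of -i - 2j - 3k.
-0.2673i - 0.5345j - 0.8018k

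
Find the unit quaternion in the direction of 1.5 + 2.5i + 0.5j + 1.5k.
0.4523 + 0.7538i + 0.1508j + 0.4523k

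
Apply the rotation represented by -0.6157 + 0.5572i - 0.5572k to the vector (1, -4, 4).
(0.64, 4.398, 3.64)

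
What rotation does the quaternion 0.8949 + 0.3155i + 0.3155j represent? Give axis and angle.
axis = (√2/2, √2/2, 0), θ = 53°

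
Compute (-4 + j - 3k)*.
-4 - j + 3k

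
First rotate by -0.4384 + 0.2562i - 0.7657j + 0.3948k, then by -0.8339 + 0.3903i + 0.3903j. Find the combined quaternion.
0.5644 - 0.2307i + 0.3133j - 0.7281k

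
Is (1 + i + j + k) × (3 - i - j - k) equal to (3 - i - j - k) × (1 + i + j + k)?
Yes: pq = qp = 6 + 2i + 2j + 2k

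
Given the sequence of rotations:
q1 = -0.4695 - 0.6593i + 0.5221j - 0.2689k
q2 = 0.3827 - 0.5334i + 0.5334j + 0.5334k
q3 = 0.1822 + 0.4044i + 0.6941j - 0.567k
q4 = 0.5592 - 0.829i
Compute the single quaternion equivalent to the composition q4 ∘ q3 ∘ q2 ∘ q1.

q2 · q1 = -0.6664 - 0.4238i - 0.5457j - 0.2802k
q3 · q2 · q1 = 0.2699 - 0.8506i - 0.2084j + 0.4003k
q4 · q3 · q2 · q1 = -0.5542 - 0.6994i + 0.2153j + 0.3966k
-0.5542 - 0.6994i + 0.2153j + 0.3966k


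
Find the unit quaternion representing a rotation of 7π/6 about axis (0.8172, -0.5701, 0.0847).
-0.2588 + 0.7894i - 0.5507j + 0.0818k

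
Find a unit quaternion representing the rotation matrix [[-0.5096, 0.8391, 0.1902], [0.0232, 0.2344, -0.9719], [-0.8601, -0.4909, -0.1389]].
0.3827 + 0.3142i + 0.6861j - 0.533k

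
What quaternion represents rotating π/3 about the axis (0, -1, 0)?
0.866 - 0.5j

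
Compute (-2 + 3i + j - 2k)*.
-2 - 3i - j + 2k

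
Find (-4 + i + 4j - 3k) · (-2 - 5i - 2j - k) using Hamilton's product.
18 + 8i + 16j + 28k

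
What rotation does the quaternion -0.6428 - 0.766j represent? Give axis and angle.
axis = (0, -1, 0), θ = 260°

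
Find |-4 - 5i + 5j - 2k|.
√70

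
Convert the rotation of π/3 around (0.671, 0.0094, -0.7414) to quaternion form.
0.866 + 0.3355i + 0.0047j - 0.3707k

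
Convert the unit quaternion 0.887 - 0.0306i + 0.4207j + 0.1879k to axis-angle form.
axis = (-0.0663, 0.9111, 0.4069), θ = 55°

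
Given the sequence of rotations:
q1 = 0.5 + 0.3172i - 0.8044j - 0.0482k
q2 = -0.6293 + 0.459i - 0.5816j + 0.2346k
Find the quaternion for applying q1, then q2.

q2 · q1 = -0.9168 + 0.2466i + 0.3119j - 0.0371k
-0.9168 + 0.2466i + 0.3119j - 0.0371k


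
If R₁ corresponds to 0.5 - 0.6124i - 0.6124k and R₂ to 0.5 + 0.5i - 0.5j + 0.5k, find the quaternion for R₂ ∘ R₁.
0.8624 + 0.25i - 0.25j - 0.3624k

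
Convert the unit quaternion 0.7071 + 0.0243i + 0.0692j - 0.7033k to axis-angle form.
axis = (0.0344, 0.0979, -0.9946), θ = π/2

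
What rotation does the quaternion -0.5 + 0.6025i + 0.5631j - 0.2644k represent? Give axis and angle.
axis = (0.6957, 0.6502, -0.3053), θ = 4π/3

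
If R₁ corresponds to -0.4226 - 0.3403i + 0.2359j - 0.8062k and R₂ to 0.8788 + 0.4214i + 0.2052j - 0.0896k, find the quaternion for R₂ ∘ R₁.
-0.3486 - 0.6214i + 0.4908j - 0.5014k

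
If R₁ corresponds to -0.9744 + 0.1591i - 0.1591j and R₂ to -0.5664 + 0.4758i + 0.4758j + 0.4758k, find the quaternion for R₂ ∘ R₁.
0.5519 - 0.478i - 0.2978j - 0.615k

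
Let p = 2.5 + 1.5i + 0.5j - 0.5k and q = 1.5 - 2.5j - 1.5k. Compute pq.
4.25 + 0.25i - 3.25j - 8.25k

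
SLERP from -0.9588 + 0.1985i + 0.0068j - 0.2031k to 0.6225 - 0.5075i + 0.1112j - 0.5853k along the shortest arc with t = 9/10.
-0.6896 + 0.4941i - 0.1024j + 0.5194k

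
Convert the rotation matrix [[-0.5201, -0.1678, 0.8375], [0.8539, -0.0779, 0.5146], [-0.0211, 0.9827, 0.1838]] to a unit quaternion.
0.3827 + 0.3058i + 0.5609j + 0.6674k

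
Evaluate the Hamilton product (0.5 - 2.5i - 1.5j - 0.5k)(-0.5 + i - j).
0.75 + 1.25i - 0.25j + 4.25k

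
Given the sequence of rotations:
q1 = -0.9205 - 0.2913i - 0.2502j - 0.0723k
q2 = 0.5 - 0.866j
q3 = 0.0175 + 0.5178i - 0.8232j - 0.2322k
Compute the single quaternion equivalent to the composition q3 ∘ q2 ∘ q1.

q2 · q1 = -0.6769 - 0.083i + 0.6721j - 0.2884k
q3 · q2 · q1 = 0.5174 + 0.0415i + 0.7376j + 0.4318k
0.5174 + 0.0415i + 0.7376j + 0.4318k


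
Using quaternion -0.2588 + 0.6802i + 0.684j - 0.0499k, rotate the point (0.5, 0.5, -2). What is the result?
(1.326, -0.055, 1.655)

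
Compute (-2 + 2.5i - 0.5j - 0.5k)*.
-2 - 2.5i + 0.5j + 0.5k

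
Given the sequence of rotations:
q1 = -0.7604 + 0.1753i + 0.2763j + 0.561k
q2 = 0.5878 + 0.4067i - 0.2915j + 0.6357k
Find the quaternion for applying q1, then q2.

q2 · q1 = -0.7943 - 0.5454i + 0.2673j + 0.0098k
-0.7943 - 0.5454i + 0.2673j + 0.0098k


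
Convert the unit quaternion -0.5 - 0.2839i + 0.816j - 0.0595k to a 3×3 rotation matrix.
[[-0.3388, -0.5228, -0.7822], [-0.4038, 0.8317, -0.381], [0.8498, 0.1868, -0.4929]]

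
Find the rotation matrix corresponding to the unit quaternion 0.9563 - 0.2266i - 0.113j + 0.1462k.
[[0.9317, -0.2284, -0.2824], [0.3308, 0.8546, 0.4004], [0.1499, -0.4664, 0.8718]]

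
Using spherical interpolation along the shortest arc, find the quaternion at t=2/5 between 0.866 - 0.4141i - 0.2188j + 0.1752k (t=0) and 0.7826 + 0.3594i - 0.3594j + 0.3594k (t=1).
0.9074 - 0.1094i - 0.3008j + 0.2725k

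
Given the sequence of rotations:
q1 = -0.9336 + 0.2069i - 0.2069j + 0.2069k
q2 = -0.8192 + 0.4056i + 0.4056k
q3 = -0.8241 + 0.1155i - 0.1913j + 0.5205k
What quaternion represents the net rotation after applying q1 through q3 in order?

q2 · q1 = 0.597 - 0.4642i + 0.1695j - 0.6321k
q3 · q2 · q1 = -0.0769 + 0.4842i - 0.4225j + 0.7624k
-0.0769 + 0.4842i - 0.4225j + 0.7624k


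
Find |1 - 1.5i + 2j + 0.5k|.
2.739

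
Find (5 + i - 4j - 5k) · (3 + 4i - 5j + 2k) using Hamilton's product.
1 - 10i - 59j + 6k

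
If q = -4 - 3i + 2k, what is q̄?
-4 + 3i - 2k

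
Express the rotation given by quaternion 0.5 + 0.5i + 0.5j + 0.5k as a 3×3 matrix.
[[0, 0, 1], [1, 0, 0], [0, 1, 0]]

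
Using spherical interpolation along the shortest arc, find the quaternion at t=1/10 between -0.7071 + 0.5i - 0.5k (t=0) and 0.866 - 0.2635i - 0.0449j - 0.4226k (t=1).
-0.7617 + 0.4971i + 0.0053j - 0.4155k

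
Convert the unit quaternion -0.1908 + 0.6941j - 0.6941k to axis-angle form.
axis = (0, √2/2, -√2/2), θ = 202°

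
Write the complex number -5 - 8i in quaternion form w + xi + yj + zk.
-5 - 8i + 0j + 0k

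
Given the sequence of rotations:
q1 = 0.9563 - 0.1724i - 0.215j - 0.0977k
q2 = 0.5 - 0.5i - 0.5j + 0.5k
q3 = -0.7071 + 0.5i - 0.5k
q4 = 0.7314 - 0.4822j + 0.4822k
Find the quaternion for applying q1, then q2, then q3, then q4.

q2 · q1 = 0.3333 - 0.408i - 0.7207j + 0.4506k
q3 · q2 · q1 = 0.1936 + 0.0948i + 0.4883j - 0.8456k
q4 · q3 · q2 · q1 = 0.7848 + 0.2416i + 0.3095j - 0.4794k
0.7848 + 0.2416i + 0.3095j - 0.4794k


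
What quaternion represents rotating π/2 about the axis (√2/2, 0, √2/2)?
0.7071 + 0.5i + 0.5k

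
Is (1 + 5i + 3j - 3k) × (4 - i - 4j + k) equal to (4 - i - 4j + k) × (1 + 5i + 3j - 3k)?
No: pq = 24 + 10i + 6j - 28k ≠ 24 + 28i + 10j + 6k = qp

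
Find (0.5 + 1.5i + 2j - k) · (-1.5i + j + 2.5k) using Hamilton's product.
2.75 + 5.25i - 1.75j + 5.75k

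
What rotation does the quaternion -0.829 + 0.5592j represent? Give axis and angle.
axis = (0, 1, 0), θ = 292°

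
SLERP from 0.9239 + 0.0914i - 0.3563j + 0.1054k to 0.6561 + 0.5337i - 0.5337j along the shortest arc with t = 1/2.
0.8225 + 0.3254i - 0.4633j + 0.0549k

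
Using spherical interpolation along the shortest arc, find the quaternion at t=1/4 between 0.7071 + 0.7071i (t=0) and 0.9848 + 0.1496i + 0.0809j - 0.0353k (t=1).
0.8095 + 0.5867i + 0.0216j - 0.0094k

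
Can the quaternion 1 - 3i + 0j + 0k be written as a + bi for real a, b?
Yes. The quaternion 1 - 3i has j- and k-coefficients y = z = 0, so it lies in the complex subalgebra spanned by 1 and i.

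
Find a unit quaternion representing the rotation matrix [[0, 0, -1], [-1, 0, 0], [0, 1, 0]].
-0.5 - 0.5i + 0.5j + 0.5k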